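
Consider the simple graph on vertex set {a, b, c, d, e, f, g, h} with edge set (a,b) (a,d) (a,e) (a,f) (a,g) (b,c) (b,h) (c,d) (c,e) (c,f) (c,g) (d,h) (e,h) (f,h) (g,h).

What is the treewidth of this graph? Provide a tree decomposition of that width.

The largest bag has 4 vertices, giving width 3; this decomposition certifies tw(G) ≤ 3. For the lower bound: the 4 vertex sets {f,h}, {b,c}, {a}, {d} are disjoint, each induces a connected subgraph, and every pair is joined by at least one edge of G. Contracting each set to a single vertex therefore yields K_{4} as a minor, and since treewidth is minor-monotone, tw(G) ≥ tw(K_{4}) = 3. Therefore the treewidth is 3.

Treewidth 3.
One optimal decomposition is:
Bags: B1 = {a, c, f, h}  B2 = {a, b, c, h}  B3 = {a, c, d, h}  B4 = {a, c, g, h}  B5 = {a, c, e, h}
Tree: B1–B2, B2–B3, B3–B4, B4–B5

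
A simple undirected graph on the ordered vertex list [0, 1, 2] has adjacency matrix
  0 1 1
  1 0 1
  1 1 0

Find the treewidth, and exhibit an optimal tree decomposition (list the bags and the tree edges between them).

Treewidth 2.
One optimal decomposition is:
Bags: B1 = {0, 1, 2}
Tree: (single bag)

With just one bag of size 3, the width is 3 − 1 = 2, so tw(G) ≤ 2. Conversely, {0, 1, 2} is a clique of size 3, and the vertices of any clique must share a bag in every tree decomposition; so some bag has ≥ 3 vertices and tw(G) ≥ 2. Combining the bounds, tw(G) = 2.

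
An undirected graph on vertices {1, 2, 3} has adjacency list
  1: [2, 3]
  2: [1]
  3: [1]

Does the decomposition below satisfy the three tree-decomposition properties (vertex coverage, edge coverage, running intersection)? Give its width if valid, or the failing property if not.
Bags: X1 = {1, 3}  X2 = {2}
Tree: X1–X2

No — edge (1,2) lies in no bag.

A tree decomposition must satisfy three properties: every vertex lies in some bag; for every edge, both endpoints lie together in some bag; and for every vertex, the bags containing it form a connected subtree. Here edge (1,2) lies in no bag, so the decomposition is invalid.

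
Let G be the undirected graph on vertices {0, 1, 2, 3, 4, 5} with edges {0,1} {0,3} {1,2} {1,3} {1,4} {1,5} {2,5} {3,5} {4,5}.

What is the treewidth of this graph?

2

A width-2 tree decomposition is:
Bags: B1 = {1, 3, 5}  B2 = {1, 4, 5}  B3 = {0, 1, 3}  B4 = {1, 2, 5}
Tree: B1–B2, B1–B3, B2–B4
Every bag has size at most 3, so the width is 3 − 1 = 2 and tw(G) ≤ 2. On the other hand G contains the 3-clique {0, 1, 3}. A clique must lie in a single bag of any decomposition, so no decomposition can have width below 2. Combining the bounds, tw(G) = 2.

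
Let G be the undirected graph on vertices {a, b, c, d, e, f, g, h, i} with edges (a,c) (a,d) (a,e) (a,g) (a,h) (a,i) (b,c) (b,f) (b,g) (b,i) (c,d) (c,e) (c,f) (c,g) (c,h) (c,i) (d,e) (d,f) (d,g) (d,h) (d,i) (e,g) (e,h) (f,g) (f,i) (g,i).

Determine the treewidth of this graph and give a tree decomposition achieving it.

Every bag has size at most 5, so the width is 5 − 1 = 4 and tw(G) ≤ 4. Conversely, {c, d, f, g, i} is a clique of size 5, and the vertices of any clique must share a bag in every tree decomposition; so some bag has ≥ 5 vertices and tw(G) ≥ 4. Hence tw(G) = 4 exactly.

Treewidth 4.
One such decomposition:
Bags: B1 = {a, c, d, g, i}  B2 = {c, d, f, g, i}  B3 = {a, c, d, e, g}  B4 = {a, c, d, e, h}  B5 = {b, c, f, g, i}
Tree: B1–B2, B1–B3, B3–B4, B2–B5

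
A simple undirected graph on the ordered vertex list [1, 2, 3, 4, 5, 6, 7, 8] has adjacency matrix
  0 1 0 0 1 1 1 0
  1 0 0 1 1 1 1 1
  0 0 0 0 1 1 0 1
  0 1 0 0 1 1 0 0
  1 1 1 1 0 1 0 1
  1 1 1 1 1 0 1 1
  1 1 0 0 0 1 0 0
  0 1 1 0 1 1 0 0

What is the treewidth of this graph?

A width-3 tree decomposition is:
Bags: B1 = {2, 4, 5, 6}  B2 = {2, 5, 6, 8}  B3 = {1, 2, 5, 6}  B4 = {3, 5, 6, 8}  B5 = {1, 2, 6, 7}
Tree: B1–B2, B1–B3, B2–B4, B3–B5
Every bag has size at most 4, so the width is 4 − 1 = 3 and tw(G) ≤ 3. For the lower bound, the 4 vertices {2, 5, 6, 8} are pairwise adjacent, and any tree decomposition puts a clique entirely inside one bag — forcing width ≥ 3. Therefore the treewidth is 3.

3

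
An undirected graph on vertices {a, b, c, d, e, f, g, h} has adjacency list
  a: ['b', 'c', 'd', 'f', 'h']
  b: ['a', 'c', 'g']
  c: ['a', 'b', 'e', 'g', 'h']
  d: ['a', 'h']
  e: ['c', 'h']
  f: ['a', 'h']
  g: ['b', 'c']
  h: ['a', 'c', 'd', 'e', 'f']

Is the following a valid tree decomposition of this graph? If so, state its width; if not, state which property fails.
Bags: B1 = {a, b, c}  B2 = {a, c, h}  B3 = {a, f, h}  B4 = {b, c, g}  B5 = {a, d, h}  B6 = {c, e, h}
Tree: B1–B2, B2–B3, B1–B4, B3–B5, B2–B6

Every vertex of G appears in some bag (union = {a, b, c, d, e, f, g, h}); every edge is covered by a bag; and for each vertex v the set of bags containing v is connected in the bag tree. The decomposition is therefore valid. The largest bag has 3 vertices, so the width is 2.

Yes; width 2.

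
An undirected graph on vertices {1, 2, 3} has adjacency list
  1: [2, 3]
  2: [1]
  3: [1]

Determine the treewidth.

A width-1 tree decomposition is:
Bags: B1 = {1, 2}  B2 = {1, 3}
Tree: B1–B2
The largest bag has 2 vertices, giving width 1; this decomposition certifies tw(G) ≤ 1. Since G has at least one edge (e.g. 2–1), it is not an edgeless graph, so tw(G) ≥ 1. Therefore the treewidth is 1.

1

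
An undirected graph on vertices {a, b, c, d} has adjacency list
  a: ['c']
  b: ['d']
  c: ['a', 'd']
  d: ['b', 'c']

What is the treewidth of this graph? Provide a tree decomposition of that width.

Treewidth 1.
One optimal decomposition is:
Bags: B1 = {a, c}  B2 = {c, d}  B3 = {b, d}
Tree: B1–B2, B2–B3

Each bag holds 2 vertices, so the decomposition has width 1, which upper-bounds the treewidth. Since G has at least one edge (e.g. a–c), it is not an edgeless graph, so tw(G) ≥ 1. Hence tw(G) = 1 exactly.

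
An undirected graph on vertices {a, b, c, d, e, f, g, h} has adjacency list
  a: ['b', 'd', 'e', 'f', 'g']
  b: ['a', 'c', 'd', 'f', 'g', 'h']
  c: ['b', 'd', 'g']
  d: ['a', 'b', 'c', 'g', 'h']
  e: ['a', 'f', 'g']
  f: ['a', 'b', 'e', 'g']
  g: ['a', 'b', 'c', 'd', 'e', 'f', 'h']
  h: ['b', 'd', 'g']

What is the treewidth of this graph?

3

A width-3 tree decomposition is:
Bags: B1 = {a, b, d, g}  B2 = {b, d, g, h}  B3 = {a, b, f, g}  B4 = {a, e, f, g}  B5 = {b, c, d, g}
Tree: B1–B2, B1–B3, B3–B4, B2–B5
Every bag has size at most 4, so the width is 4 − 1 = 3 and tw(G) ≤ 3. Conversely, {a, e, f, g} is a clique of size 4, and the vertices of any clique must share a bag in every tree decomposition; so some bag has ≥ 4 vertices and tw(G) ≥ 3. Hence tw(G) = 3 exactly.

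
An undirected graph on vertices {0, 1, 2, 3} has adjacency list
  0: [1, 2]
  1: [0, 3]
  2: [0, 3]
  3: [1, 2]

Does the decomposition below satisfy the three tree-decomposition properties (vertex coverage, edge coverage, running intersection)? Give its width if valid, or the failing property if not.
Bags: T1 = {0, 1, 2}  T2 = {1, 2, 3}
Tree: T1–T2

Checking the three conditions: (i) the bags cover all of {0, 1, 2, 3}; (ii) for each edge, some bag contains both endpoints; (iii) the bags containing any fixed vertex form a subtree. All hold, so the decomposition is valid with width 3 − 1 = 2.

Yes; width 2.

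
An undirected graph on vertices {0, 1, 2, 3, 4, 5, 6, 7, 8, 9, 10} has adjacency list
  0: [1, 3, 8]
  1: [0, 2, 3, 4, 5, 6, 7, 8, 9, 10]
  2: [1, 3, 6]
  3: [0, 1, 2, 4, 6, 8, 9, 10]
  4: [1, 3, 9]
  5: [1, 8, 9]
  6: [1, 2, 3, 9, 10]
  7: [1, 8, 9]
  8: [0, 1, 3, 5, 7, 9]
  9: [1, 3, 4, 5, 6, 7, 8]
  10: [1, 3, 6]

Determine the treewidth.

A width-3 tree decomposition is:
Bags: B1 = {1, 5, 8, 9}  B2 = {1, 3, 8, 9}  B3 = {1, 3, 6, 9}  B4 = {1, 7, 8, 9}  B5 = {1, 3, 4, 9}  B6 = {0, 1, 3, 8}  B7 = {1, 2, 3, 6}  B8 = {1, 3, 6, 10}
Tree: B1–B2, B2–B3, B2–B4, B3–B5, B2–B6, B3–B7, B3–B8
The largest bag has 4 vertices, giving width 3; this decomposition certifies tw(G) ≤ 3. On the other hand G contains the 4-clique {0, 1, 3, 8}. A clique must lie in a single bag of any decomposition, so no decomposition can have width below 3. The upper and lower bounds meet at 3, so that is the treewidth.

3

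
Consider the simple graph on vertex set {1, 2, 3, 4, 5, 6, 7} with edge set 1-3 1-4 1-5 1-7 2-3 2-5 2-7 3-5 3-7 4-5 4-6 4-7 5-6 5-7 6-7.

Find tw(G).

3

A width-3 tree decomposition is:
Bags: B1 = {1, 3, 5, 7}  B2 = {2, 3, 5, 7}  B3 = {1, 4, 5, 7}  B4 = {4, 5, 6, 7}
Tree: B1–B2, B1–B3, B3–B4
Every bag has size at most 4, so the width is 4 − 1 = 3 and tw(G) ≤ 3. On the other hand G contains the 4-clique {1, 3, 5, 7}. A clique must lie in a single bag of any decomposition, so no decomposition can have width below 3. Combining the bounds, tw(G) = 3.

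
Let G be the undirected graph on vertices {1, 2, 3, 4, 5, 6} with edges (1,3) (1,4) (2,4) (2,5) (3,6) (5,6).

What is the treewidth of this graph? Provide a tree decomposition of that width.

The largest bag has 3 vertices, giving width 2; this decomposition certifies tw(G) ≤ 2. Since 4–2–5–6–3–1–4 is a cycle in G, G is not acyclic. Forests are exactly the graphs of treewidth ≤ 1, so tw(G) ≥ 2. Combining the bounds, tw(G) = 2.

Treewidth 2.
Bags: B1 = {2, 4, 5}  B2 = {4, 5, 6}  B3 = {3, 4, 6}  B4 = {1, 3, 4}
Tree: B1–B2, B2–B3, B3–B4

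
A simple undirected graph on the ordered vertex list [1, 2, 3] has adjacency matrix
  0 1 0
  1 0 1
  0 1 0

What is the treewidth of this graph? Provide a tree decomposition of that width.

Every bag has size at most 2, so the width is 2 − 1 = 1 and tw(G) ≤ 1. Since G has at least one edge (e.g. 2–3), it is not an edgeless graph, so tw(G) ≥ 1. Hence tw(G) = 1 exactly.

Treewidth 1.
One such decomposition:
Bags: B1 = {2, 3}  B2 = {1, 2}
Tree: B1–B2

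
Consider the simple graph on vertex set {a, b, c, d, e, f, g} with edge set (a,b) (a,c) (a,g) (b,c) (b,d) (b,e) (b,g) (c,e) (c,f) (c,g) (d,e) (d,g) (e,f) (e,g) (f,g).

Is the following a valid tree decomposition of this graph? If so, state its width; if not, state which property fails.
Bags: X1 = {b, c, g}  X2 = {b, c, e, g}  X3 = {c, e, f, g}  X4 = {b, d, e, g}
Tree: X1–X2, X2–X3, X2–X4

A tree decomposition must satisfy three properties: every vertex lies in some bag; for every edge, both endpoints lie together in some bag; and for every vertex, the bags containing it form a connected subtree. Here vertex a appears in no bag, so the decomposition is invalid.

No — vertex a appears in no bag.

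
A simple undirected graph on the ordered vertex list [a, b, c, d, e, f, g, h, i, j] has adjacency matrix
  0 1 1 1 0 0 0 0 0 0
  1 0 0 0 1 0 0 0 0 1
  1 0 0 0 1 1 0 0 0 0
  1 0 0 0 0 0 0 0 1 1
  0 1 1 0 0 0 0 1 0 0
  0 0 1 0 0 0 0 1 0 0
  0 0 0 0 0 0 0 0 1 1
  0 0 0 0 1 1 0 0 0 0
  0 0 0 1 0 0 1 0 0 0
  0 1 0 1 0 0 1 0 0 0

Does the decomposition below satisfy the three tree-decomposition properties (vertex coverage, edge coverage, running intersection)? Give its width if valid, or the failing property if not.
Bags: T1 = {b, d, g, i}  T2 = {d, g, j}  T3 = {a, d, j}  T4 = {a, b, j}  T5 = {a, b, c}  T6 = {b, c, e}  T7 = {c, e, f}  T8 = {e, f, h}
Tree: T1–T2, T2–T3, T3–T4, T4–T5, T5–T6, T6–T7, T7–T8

A tree decomposition must satisfy three properties: every vertex lies in some bag; for every edge, both endpoints lie together in some bag; and for every vertex, the bags containing it form a connected subtree. Here bags containing vertex b are not connected in the tree, so the decomposition is invalid.

No — bags containing vertex b are not connected in the tree.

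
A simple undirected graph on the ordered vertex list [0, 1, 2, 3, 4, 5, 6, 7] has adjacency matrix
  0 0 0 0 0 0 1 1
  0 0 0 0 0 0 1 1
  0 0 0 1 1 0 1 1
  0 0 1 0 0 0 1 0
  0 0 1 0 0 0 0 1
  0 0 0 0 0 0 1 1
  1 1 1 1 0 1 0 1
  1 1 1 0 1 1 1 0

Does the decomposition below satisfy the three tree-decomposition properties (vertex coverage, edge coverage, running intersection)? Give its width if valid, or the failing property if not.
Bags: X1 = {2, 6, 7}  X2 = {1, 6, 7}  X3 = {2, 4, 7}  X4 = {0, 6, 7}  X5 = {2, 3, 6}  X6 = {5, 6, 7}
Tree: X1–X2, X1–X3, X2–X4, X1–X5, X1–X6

Checking the three conditions: (i) the bags cover all of {0, 1, 2, 3, 4, 5, 6, 7}; (ii) for each edge, some bag contains both endpoints; (iii) the bags containing any fixed vertex form a subtree. All hold, so the decomposition is valid with width 3 − 1 = 2.

Yes; width 2.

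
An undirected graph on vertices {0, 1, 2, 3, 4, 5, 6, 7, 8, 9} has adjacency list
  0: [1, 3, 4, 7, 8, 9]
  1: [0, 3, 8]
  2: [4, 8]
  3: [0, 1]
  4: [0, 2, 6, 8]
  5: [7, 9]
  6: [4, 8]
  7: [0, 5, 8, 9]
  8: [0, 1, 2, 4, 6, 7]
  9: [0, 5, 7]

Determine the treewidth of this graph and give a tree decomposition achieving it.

Treewidth 2.
Bags: B1 = {0, 7, 8}  B2 = {0, 1, 8}  B3 = {0, 7, 9}  B4 = {0, 4, 8}  B5 = {2, 4, 8}  B6 = {5, 7, 9}  B7 = {4, 6, 8}  B8 = {0, 1, 3}
Tree: B1–B2, B1–B3, B1–B4, B4–B5, B3–B6, B4–B7, B2–B8

Every bag has size at most 3, so the width is 3 − 1 = 2 and tw(G) ≤ 2. On the other hand G contains the 3-clique {0, 1, 8}. A clique must lie in a single bag of any decomposition, so no decomposition can have width below 2. Hence tw(G) = 2 exactly.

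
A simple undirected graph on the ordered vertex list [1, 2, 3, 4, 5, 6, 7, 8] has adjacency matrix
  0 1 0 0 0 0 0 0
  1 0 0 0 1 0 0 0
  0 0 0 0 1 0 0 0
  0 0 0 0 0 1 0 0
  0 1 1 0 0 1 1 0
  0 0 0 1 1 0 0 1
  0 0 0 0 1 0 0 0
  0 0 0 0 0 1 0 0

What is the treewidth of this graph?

A width-1 tree decomposition is:
Bags: B1 = {4, 6}  B2 = {5, 6}  B3 = {5, 7}  B4 = {3, 5}  B5 = {2, 5}  B6 = {6, 8}  B7 = {1, 2}
Tree: B1–B2, B2–B3, B2–B4, B4–B5, B1–B6, B5–B7
Each bag holds 2 vertices, so the decomposition has width 1, which upper-bounds the treewidth. Any graph with an edge has treewidth ≥ 1, and G has the edge 4–6. Hence tw(G) = 1 exactly.

1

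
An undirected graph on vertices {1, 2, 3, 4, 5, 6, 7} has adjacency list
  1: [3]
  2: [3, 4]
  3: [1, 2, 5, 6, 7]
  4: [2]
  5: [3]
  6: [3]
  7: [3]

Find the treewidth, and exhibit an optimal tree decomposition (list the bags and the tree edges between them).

Treewidth 1.
One such decomposition:
Bags: B1 = {2, 4}  B2 = {2, 3}  B3 = {3, 7}  B4 = {3, 5}  B5 = {3, 6}  B6 = {1, 3}
Tree: B1–B2, B2–B3, B2–B4, B3–B5, B2–B6

Each bag holds 2 vertices, so the decomposition has width 1, which upper-bounds the treewidth. Since G has at least one edge (e.g. 4–2), it is not an edgeless graph, so tw(G) ≥ 1. The upper and lower bounds meet at 1, so that is the treewidth.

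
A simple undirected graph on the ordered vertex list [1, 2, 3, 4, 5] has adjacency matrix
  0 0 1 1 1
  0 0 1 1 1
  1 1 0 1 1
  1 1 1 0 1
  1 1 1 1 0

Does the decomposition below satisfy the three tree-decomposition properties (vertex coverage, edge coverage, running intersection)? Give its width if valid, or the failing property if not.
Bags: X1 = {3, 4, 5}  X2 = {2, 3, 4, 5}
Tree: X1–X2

A tree decomposition must satisfy three properties: every vertex lies in some bag; for every edge, both endpoints lie together in some bag; and for every vertex, the bags containing it form a connected subtree. Here vertex 1 appears in no bag, so the decomposition is invalid.

No — vertex 1 appears in no bag.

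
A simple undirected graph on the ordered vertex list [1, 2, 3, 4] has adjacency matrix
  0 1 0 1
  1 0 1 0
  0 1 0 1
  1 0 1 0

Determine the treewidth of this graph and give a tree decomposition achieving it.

Treewidth 2.
Bags: B1 = {1, 2, 3}  B2 = {1, 3, 4}
Tree: B1–B2

Each bag holds 3 vertices, so the decomposition has width 2, which upper-bounds the treewidth. Since 3–2–1–4–3 is a cycle in G, G is not acyclic. Forests are exactly the graphs of treewidth ≤ 1, so tw(G) ≥ 2. Hence tw(G) = 2 exactly.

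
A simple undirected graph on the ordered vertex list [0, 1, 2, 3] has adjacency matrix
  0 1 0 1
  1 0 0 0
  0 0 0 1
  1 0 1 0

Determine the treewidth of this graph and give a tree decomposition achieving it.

Every bag has size at most 2, so the width is 2 − 1 = 1 and tw(G) ≤ 1. G has an edge, so its treewidth is at least 1. The upper and lower bounds meet at 1, so that is the treewidth.

Treewidth 1.
Bags: B1 = {2, 3}  B2 = {0, 3}  B3 = {0, 1}
Tree: B1–B2, B2–B3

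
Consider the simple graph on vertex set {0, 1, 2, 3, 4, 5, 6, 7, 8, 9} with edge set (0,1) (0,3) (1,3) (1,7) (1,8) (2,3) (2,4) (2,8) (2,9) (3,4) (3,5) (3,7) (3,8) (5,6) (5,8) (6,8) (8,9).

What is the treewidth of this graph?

A width-2 tree decomposition is:
Bags: B1 = {0, 1, 3}  B2 = {1, 3, 8}  B3 = {2, 3, 8}  B4 = {1, 3, 7}  B5 = {3, 5, 8}  B6 = {2, 3, 4}  B7 = {2, 8, 9}  B8 = {5, 6, 8}
Tree: B1–B2, B2–B3, B1–B4, B3–B5, B3–B6, B3–B7, B5–B8
The largest bag has 3 vertices, giving width 2; this decomposition certifies tw(G) ≤ 2. On the other hand G contains the 3-clique {2, 8, 9}. A clique must lie in a single bag of any decomposition, so no decomposition can have width below 2. The upper and lower bounds meet at 2, so that is the treewidth.

2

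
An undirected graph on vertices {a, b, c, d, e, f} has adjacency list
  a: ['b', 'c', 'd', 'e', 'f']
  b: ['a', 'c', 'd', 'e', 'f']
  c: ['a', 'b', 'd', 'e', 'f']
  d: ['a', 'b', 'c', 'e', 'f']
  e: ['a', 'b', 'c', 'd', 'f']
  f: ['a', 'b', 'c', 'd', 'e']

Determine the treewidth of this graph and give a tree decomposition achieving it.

A single bag containing all 6 vertices is trivially a valid decomposition of width 5. For the lower bound, the 6 vertices {a, b, c, d, e, f} are pairwise adjacent, and any tree decomposition puts a clique entirely inside one bag — forcing width ≥ 5. The upper and lower bounds meet at 5, so that is the treewidth.

Treewidth 5.
Bags: B1 = {a, b, c, d, e, f}
Tree: (single bag)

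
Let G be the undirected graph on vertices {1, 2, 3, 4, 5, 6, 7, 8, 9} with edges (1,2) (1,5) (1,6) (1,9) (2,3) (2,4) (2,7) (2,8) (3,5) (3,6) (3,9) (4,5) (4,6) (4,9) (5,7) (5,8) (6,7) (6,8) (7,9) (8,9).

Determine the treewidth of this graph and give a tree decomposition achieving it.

Every bag has size at most 5, so the width is 5 − 1 = 4 and tw(G) ≤ 4. For the lower bound: the 5 vertex sets {1,2}, {3,6}, {4,5}, {9}, {8} are disjoint, each induces a connected subgraph, and every pair is joined by at least one edge of G. Contracting each set to a single vertex therefore yields K_{5} as a minor, and since treewidth is minor-monotone, tw(G) ≥ tw(K_{5}) = 4. Hence tw(G) = 4 exactly.

Treewidth 4.
One optimal decomposition is:
Bags: B1 = {1, 2, 5, 6, 9}  B2 = {2, 3, 5, 6, 9}  B3 = {2, 4, 5, 6, 9}  B4 = {2, 5, 6, 8, 9}  B5 = {2, 5, 6, 7, 9}
Tree: B1–B2, B2–B3, B3–B4, B4–B5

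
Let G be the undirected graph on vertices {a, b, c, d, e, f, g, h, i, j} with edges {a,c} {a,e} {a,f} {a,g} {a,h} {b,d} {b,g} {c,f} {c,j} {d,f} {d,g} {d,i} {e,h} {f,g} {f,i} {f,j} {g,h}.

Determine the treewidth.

2

A width-2 tree decomposition is:
Bags: B1 = {a, f, g}  B2 = {a, g, h}  B3 = {d, f, g}  B4 = {d, f, i}  B5 = {a, c, f}  B6 = {c, f, j}  B7 = {a, e, h}  B8 = {b, d, g}
Tree: B1–B2, B1–B3, B3–B4, B1–B5, B5–B6, B2–B7, B3–B8
The largest bag has 3 vertices, giving width 2; this decomposition certifies tw(G) ≤ 2. Conversely, {a, e, h} is a clique of size 3, and the vertices of any clique must share a bag in every tree decomposition; so some bag has ≥ 3 vertices and tw(G) ≥ 2. Therefore the treewidth is 2.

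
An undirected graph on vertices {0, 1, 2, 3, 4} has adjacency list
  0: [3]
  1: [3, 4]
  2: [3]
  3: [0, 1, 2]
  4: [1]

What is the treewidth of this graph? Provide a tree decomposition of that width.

The largest bag has 2 vertices, giving width 1; this decomposition certifies tw(G) ≤ 1. Since G has at least one edge (e.g. 3–2), it is not an edgeless graph, so tw(G) ≥ 1. Hence tw(G) = 1 exactly.

Treewidth 1.
One such decomposition:
Bags: B1 = {2, 3}  B2 = {1, 3}  B3 = {1, 4}  B4 = {0, 3}
Tree: B1–B2, B2–B3, B1–B4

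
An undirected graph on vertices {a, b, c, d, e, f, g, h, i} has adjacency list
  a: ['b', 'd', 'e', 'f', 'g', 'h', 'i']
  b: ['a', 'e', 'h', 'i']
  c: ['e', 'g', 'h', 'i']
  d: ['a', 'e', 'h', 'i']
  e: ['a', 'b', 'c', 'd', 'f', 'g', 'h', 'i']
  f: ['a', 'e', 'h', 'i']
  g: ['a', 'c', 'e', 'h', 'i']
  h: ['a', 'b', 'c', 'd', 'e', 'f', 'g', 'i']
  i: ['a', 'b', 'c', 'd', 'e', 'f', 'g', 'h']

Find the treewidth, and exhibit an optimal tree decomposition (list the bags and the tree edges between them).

Treewidth 4.
One optimal decomposition is:
Bags: B1 = {a, e, g, h, i}  B2 = {c, e, g, h, i}  B3 = {a, b, e, h, i}  B4 = {a, e, f, h, i}  B5 = {a, d, e, h, i}
Tree: B1–B2, B1–B3, B3–B4, B1–B5

The largest bag has 5 vertices, giving width 4; this decomposition certifies tw(G) ≤ 4. On the other hand G contains the 5-clique {c, e, g, h, i}. A clique must lie in a single bag of any decomposition, so no decomposition can have width below 4. Therefore the treewidth is 4.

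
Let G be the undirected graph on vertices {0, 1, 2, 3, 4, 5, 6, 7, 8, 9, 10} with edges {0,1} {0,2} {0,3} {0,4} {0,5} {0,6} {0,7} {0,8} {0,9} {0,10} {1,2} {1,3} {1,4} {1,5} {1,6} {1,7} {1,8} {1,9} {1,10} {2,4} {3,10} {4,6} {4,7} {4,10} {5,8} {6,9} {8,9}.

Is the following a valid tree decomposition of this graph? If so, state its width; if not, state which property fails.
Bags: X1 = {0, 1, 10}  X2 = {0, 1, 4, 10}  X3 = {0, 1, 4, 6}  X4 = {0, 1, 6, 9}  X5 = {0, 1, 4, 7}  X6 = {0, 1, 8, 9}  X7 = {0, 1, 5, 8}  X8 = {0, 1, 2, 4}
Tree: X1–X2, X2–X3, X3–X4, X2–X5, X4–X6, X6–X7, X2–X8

No — vertex 3 appears in no bag.

A tree decomposition must satisfy three properties: every vertex lies in some bag; for every edge, both endpoints lie together in some bag; and for every vertex, the bags containing it form a connected subtree. Here vertex 3 appears in no bag, so the decomposition is invalid.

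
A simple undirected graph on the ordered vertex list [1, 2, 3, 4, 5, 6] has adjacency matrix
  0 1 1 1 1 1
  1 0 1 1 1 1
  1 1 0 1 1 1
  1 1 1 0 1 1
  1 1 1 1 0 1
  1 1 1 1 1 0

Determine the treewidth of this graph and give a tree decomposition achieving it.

Treewidth 5.
One such decomposition:
Bags: B1 = {1, 2, 3, 4, 5, 6}
Tree: (single bag)

With just one bag of size 6, the width is 6 − 1 = 5, so tw(G) ≤ 5. On the other hand G contains the 6-clique {1, 2, 3, 4, 5, 6}. A clique must lie in a single bag of any decomposition, so no decomposition can have width below 5. The upper and lower bounds meet at 5, so that is the treewidth.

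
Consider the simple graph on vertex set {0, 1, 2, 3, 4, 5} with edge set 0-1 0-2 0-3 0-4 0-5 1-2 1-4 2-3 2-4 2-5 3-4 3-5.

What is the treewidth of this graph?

3

A width-3 tree decomposition is:
Bags: B1 = {0, 2, 3, 5}  B2 = {0, 2, 3, 4}  B3 = {0, 1, 2, 4}
Tree: B1–B2, B2–B3
Every bag has size at most 4, so the width is 4 − 1 = 3 and tw(G) ≤ 3. For the lower bound, the 4 vertices {0, 1, 2, 4} are pairwise adjacent, and any tree decomposition puts a clique entirely inside one bag — forcing width ≥ 3. Therefore the treewidth is 3.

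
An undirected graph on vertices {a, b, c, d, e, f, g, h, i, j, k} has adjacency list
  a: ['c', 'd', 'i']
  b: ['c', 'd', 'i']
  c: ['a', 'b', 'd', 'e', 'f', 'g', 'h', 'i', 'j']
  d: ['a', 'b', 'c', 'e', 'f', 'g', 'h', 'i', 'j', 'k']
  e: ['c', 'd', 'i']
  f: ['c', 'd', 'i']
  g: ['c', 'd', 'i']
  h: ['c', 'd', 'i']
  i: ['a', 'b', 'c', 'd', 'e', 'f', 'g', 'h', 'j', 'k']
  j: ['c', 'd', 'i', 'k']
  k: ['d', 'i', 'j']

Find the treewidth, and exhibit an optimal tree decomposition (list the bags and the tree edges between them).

The largest bag has 4 vertices, giving width 3; this decomposition certifies tw(G) ≤ 3. On the other hand G contains the 4-clique {c, d, f, i}. A clique must lie in a single bag of any decomposition, so no decomposition can have width below 3. Hence tw(G) = 3 exactly.

Treewidth 3.
One such decomposition:
Bags: B1 = {c, d, g, i}  B2 = {c, d, f, i}  B3 = {a, c, d, i}  B4 = {c, d, e, i}  B5 = {b, c, d, i}  B6 = {c, d, i, j}  B7 = {c, d, h, i}  B8 = {d, i, j, k}
Tree: B1–B2, B2–B3, B3–B4, B4–B5, B3–B6, B5–B7, B6–B8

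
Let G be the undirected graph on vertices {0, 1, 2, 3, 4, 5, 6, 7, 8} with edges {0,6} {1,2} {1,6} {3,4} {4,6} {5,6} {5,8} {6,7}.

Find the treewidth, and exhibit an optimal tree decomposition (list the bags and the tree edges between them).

Treewidth 1.
One such decomposition:
Bags: B1 = {1, 6}  B2 = {5, 6}  B3 = {4, 6}  B4 = {5, 8}  B5 = {3, 4}  B6 = {6, 7}  B7 = {1, 2}  B8 = {0, 6}
Tree: B1–B2, B2–B3, B2–B4, B3–B5, B1–B6, B1–B7, B1–B8

The largest bag has 2 vertices, giving width 1; this decomposition certifies tw(G) ≤ 1. Since G has at least one edge (e.g. 1–6), it is not an edgeless graph, so tw(G) ≥ 1. Hence tw(G) = 1 exactly.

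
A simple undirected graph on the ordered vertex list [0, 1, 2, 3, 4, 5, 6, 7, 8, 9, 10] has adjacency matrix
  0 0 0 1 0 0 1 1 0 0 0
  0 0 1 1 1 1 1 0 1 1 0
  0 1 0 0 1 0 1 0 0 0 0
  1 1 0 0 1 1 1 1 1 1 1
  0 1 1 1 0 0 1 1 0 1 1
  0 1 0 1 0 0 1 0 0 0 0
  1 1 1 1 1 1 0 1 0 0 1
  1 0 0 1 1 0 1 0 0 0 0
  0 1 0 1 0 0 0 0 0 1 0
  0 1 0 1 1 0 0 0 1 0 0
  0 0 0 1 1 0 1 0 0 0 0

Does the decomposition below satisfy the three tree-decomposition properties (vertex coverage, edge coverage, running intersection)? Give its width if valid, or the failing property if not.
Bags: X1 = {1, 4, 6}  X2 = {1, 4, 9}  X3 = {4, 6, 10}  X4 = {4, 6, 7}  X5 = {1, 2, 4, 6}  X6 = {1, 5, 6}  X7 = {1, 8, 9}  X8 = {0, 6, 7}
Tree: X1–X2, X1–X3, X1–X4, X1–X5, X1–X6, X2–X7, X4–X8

No — vertex 3 appears in no bag.

A tree decomposition must satisfy three properties: every vertex lies in some bag; for every edge, both endpoints lie together in some bag; and for every vertex, the bags containing it form a connected subtree. Here vertex 3 appears in no bag, so the decomposition is invalid.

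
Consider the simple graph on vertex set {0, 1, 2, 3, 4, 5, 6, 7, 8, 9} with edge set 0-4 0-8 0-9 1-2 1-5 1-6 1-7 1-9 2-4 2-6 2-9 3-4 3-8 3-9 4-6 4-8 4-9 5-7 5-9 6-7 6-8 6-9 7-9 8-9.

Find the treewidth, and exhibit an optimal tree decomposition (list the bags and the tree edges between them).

The largest bag has 4 vertices, giving width 3; this decomposition certifies tw(G) ≤ 3. For the lower bound, the 4 vertices {1, 5, 7, 9} are pairwise adjacent, and any tree decomposition puts a clique entirely inside one bag — forcing width ≥ 3. The upper and lower bounds meet at 3, so that is the treewidth.

Treewidth 3.
Bags: B1 = {1, 2, 6, 9}  B2 = {2, 4, 6, 9}  B3 = {1, 6, 7, 9}  B4 = {4, 6, 8, 9}  B5 = {3, 4, 8, 9}  B6 = {0, 4, 8, 9}  B7 = {1, 5, 7, 9}
Tree: B1–B2, B1–B3, B2–B4, B4–B5, B5–B6, B3–B7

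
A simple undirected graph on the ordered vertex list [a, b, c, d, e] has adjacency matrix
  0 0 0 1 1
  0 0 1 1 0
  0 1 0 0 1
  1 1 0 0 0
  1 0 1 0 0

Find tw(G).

A width-2 tree decomposition is:
Bags: B1 = {b, c, d}  B2 = {a, c, d}  B3 = {a, c, e}
Tree: B1–B2, B2–B3
Every bag has size at most 3, so the width is 3 − 1 = 2 and tw(G) ≤ 2. The edges c–b–d–a–e–c form a cycle, so G is not a tree and its treewidth is at least 2. The upper and lower bounds meet at 2, so that is the treewidth.

2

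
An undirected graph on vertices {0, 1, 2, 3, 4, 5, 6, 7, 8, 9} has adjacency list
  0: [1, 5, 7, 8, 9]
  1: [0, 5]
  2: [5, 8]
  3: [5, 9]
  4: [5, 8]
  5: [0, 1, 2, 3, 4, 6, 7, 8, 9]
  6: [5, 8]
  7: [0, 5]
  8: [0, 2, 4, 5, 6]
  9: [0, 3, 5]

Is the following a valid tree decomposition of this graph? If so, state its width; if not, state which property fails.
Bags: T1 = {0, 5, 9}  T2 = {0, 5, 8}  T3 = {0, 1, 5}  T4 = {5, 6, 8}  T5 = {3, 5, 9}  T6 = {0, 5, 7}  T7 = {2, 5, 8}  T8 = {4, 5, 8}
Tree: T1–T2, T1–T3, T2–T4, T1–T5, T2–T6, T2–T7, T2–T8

Every vertex of G appears in some bag (union = {0, 1, 2, 3, 4, 5, 6, 7, 8, 9}); every edge is covered by a bag; and for each vertex v the set of bags containing v is connected in the bag tree. The decomposition is therefore valid. The largest bag has 3 vertices, so the width is 2.

Yes; width 2.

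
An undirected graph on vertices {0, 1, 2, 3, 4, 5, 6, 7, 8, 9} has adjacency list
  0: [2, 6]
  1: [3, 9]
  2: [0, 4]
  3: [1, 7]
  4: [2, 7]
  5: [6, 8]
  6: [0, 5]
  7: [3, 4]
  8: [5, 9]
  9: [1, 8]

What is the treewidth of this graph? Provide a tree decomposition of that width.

The largest bag has 3 vertices, giving width 2; this decomposition certifies tw(G) ≤ 2. Since 8–5–6–0–2–4–7–3–1–9–8 is a cycle in G, G is not acyclic. Forests are exactly the graphs of treewidth ≤ 1, so tw(G) ≥ 2. Therefore the treewidth is 2.

Treewidth 2.
Bags: B1 = {5, 6, 8}  B2 = {0, 6, 8}  B3 = {0, 2, 8}  B4 = {2, 4, 8}  B5 = {4, 7, 8}  B6 = {3, 7, 8}  B7 = {1, 3, 8}  B8 = {1, 8, 9}
Tree: B1–B2, B2–B3, B3–B4, B4–B5, B5–B6, B6–B7, B7–B8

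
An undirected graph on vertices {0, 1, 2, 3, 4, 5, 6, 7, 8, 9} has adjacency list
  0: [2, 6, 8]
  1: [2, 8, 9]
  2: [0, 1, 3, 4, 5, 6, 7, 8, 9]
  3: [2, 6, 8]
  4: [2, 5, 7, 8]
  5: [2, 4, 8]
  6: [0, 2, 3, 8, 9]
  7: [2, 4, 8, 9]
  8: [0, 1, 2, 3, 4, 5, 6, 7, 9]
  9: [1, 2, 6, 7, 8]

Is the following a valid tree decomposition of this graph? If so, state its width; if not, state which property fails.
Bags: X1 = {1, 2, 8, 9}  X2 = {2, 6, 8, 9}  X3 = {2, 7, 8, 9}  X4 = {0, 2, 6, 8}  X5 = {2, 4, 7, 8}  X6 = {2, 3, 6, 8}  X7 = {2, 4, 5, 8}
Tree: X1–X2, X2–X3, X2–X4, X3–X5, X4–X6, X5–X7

Every vertex of G appears in some bag (union = {0, 1, 2, 3, 4, 5, 6, 7, 8, 9}); every edge is covered by a bag; and for each vertex v the set of bags containing v is connected in the bag tree. The decomposition is therefore valid. The largest bag has 4 vertices, so the width is 3.

Yes; width 3.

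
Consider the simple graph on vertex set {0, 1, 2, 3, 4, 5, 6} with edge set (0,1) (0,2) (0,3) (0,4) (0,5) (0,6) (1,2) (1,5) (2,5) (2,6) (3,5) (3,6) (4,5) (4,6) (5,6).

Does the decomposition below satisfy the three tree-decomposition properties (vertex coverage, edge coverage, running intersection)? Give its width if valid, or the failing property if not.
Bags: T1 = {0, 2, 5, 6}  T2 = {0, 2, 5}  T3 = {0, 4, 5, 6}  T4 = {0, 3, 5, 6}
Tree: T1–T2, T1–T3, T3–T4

No — vertex 1 appears in no bag.

A tree decomposition must satisfy three properties: every vertex lies in some bag; for every edge, both endpoints lie together in some bag; and for every vertex, the bags containing it form a connected subtree. Here vertex 1 appears in no bag, so the decomposition is invalid.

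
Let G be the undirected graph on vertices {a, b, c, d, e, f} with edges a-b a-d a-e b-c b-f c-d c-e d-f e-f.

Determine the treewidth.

3

A width-3 tree decomposition is:
Bags: B1 = {a, c, d, f}  B2 = {a, b, c, f}  B3 = {a, c, e, f}
Tree: B1–B2, B2–B3
Every bag has size at most 4, so the width is 4 − 1 = 3 and tw(G) ≤ 3. For the lower bound: the 4 vertex sets {c,d}, {a,b}, {f}, {e} are disjoint, each induces a connected subgraph, and every pair is joined by at least one edge of G. Contracting each set to a single vertex therefore yields K_{4} as a minor, and since treewidth is minor-monotone, tw(G) ≥ tw(K_{4}) = 3. Therefore the treewidth is 3.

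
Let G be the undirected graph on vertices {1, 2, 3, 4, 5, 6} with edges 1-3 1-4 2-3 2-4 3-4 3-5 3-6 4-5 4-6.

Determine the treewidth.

2

A width-2 tree decomposition is:
Bags: B1 = {3, 4, 5}  B2 = {2, 3, 4}  B3 = {1, 3, 4}  B4 = {3, 4, 6}
Tree: B1–B2, B2–B3, B2–B4
Every bag has size at most 3, so the width is 3 − 1 = 2 and tw(G) ≤ 2. Conversely, {1, 3, 4} is a clique of size 3, and the vertices of any clique must share a bag in every tree decomposition; so some bag has ≥ 3 vertices and tw(G) ≥ 2. The upper and lower bounds meet at 2, so that is the treewidth.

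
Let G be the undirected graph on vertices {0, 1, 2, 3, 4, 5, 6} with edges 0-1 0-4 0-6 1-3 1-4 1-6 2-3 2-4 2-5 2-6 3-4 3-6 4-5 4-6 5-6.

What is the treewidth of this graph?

A width-3 tree decomposition is:
Bags: B1 = {2, 3, 4, 6}  B2 = {1, 3, 4, 6}  B3 = {2, 4, 5, 6}  B4 = {0, 1, 4, 6}
Tree: B1–B2, B1–B3, B2–B4
Each bag holds 4 vertices, so the decomposition has width 3, which upper-bounds the treewidth. On the other hand G contains the 4-clique {0, 1, 4, 6}. A clique must lie in a single bag of any decomposition, so no decomposition can have width below 3. Combining the bounds, tw(G) = 3.

3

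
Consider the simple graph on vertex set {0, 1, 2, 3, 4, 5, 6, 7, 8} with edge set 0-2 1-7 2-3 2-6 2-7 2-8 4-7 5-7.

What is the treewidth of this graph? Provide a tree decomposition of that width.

Each bag holds 2 vertices, so the decomposition has width 1, which upper-bounds the treewidth. G has an edge, so its treewidth is at least 1. Combining the bounds, tw(G) = 1.

Treewidth 1.
One optimal decomposition is:
Bags: B1 = {2, 8}  B2 = {0, 2}  B3 = {2, 7}  B4 = {2, 6}  B5 = {5, 7}  B6 = {1, 7}  B7 = {2, 3}  B8 = {4, 7}
Tree: B1–B2, B2–B3, B1–B4, B3–B5, B3–B6, B3–B7, B3–B8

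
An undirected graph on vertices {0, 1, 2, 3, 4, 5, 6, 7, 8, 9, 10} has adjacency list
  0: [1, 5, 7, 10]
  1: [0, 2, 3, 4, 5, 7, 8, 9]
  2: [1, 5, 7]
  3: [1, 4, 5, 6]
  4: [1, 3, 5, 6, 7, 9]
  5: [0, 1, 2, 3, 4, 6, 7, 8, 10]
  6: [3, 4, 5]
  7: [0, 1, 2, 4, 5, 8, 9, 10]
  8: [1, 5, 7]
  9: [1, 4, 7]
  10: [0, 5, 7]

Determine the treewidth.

3

A width-3 tree decomposition is:
Bags: B1 = {1, 4, 5, 7}  B2 = {0, 1, 5, 7}  B3 = {0, 5, 7, 10}  B4 = {1, 2, 5, 7}  B5 = {1, 3, 4, 5}  B6 = {3, 4, 5, 6}  B7 = {1, 5, 7, 8}  B8 = {1, 4, 7, 9}
Tree: B1–B2, B2–B3, B2–B4, B1–B5, B5–B6, B1–B7, B1–B8
Each bag holds 4 vertices, so the decomposition has width 3, which upper-bounds the treewidth. For the lower bound, the 4 vertices {1, 4, 7, 9} are pairwise adjacent, and any tree decomposition puts a clique entirely inside one bag — forcing width ≥ 3. Combining the bounds, tw(G) = 3.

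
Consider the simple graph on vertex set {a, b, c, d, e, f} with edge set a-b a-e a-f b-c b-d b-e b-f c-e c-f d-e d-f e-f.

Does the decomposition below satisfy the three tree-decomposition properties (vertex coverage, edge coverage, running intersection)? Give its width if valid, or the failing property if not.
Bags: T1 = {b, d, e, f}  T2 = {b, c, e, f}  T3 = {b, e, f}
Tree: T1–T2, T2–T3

No — vertex a appears in no bag.

A tree decomposition must satisfy three properties: every vertex lies in some bag; for every edge, both endpoints lie together in some bag; and for every vertex, the bags containing it form a connected subtree. Here vertex a appears in no bag, so the decomposition is invalid.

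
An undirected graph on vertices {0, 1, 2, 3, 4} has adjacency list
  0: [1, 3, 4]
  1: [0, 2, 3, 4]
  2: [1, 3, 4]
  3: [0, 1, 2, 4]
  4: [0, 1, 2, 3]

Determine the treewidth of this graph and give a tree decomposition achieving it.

Each bag holds 4 vertices, so the decomposition has width 3, which upper-bounds the treewidth. On the other hand G contains the 4-clique {0, 1, 3, 4}. A clique must lie in a single bag of any decomposition, so no decomposition can have width below 3. The upper and lower bounds meet at 3, so that is the treewidth.

Treewidth 3.
One such decomposition:
Bags: B1 = {1, 2, 3, 4}  B2 = {0, 1, 3, 4}
Tree: B1–B2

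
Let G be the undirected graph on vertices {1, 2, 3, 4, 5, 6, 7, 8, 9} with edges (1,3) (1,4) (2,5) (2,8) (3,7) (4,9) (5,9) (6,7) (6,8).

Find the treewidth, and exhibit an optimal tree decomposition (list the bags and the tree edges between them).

Treewidth 2.
One optimal decomposition is:
Bags: B1 = {2, 5, 8}  B2 = {5, 6, 8}  B3 = {5, 6, 7}  B4 = {3, 5, 7}  B5 = {1, 3, 5}  B6 = {1, 4, 5}  B7 = {4, 5, 9}
Tree: B1–B2, B2–B3, B3–B4, B4–B5, B5–B6, B6–B7

Every bag has size at most 3, so the width is 3 − 1 = 2 and tw(G) ≤ 2. Since 5–2–8–6–7–3–1–4–9–5 is a cycle in G, G is not acyclic. Forests are exactly the graphs of treewidth ≤ 1, so tw(G) ≥ 2. Hence tw(G) = 2 exactly.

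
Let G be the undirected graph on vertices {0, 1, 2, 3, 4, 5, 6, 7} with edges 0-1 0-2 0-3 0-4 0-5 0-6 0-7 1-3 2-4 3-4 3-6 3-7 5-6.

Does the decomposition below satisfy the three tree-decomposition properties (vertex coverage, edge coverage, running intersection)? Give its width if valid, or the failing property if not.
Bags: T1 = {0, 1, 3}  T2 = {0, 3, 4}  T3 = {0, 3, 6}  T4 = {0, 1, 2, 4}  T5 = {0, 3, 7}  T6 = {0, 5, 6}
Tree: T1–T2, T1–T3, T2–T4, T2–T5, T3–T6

A tree decomposition must satisfy three properties: every vertex lies in some bag; for every edge, both endpoints lie together in some bag; and for every vertex, the bags containing it form a connected subtree. Here bags containing vertex 1 are not connected in the tree, so the decomposition is invalid.

No — bags containing vertex 1 are not connected in the tree.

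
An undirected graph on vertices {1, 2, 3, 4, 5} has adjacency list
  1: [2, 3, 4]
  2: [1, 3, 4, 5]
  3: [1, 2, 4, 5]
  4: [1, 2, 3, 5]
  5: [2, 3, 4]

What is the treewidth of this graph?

A width-3 tree decomposition is:
Bags: B1 = {2, 3, 4, 5}  B2 = {1, 2, 3, 4}
Tree: B1–B2
Every bag has size at most 4, so the width is 4 − 1 = 3 and tw(G) ≤ 3. For the lower bound, the 4 vertices {1, 2, 3, 4} are pairwise adjacent, and any tree decomposition puts a clique entirely inside one bag — forcing width ≥ 3. Hence tw(G) = 3 exactly.

3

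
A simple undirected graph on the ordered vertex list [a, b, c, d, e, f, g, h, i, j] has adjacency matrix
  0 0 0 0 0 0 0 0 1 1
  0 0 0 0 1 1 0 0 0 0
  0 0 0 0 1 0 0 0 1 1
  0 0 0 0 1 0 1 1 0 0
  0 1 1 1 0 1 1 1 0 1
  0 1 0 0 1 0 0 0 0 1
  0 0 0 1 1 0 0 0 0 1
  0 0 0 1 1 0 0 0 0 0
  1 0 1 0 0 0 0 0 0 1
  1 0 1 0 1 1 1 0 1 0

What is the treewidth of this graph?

2

A width-2 tree decomposition is:
Bags: B1 = {e, f, j}  B2 = {c, e, j}  B3 = {e, g, j}  B4 = {c, i, j}  B5 = {a, i, j}  B6 = {b, e, f}  B7 = {d, e, g}  B8 = {d, e, h}
Tree: B1–B2, B1–B3, B2–B4, B4–B5, B1–B6, B3–B7, B7–B8
Every bag has size at most 3, so the width is 3 − 1 = 2 and tw(G) ≤ 2. For the lower bound, the 3 vertices {d, e, g} are pairwise adjacent, and any tree decomposition puts a clique entirely inside one bag — forcing width ≥ 2. Therefore the treewidth is 2.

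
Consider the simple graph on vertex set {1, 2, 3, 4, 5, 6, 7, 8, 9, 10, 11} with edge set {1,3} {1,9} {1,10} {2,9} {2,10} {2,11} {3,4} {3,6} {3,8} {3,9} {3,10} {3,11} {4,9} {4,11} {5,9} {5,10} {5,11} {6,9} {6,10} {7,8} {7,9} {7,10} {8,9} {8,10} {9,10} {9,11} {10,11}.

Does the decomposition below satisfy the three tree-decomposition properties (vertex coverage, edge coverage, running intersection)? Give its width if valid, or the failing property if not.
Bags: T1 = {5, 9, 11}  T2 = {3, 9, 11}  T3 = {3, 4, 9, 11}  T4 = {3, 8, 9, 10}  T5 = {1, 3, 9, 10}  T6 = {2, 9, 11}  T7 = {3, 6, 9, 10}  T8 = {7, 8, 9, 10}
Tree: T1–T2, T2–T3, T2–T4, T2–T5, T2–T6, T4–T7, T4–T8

No — edge (10,5) lies in no bag.

A tree decomposition must satisfy three properties: every vertex lies in some bag; for every edge, both endpoints lie together in some bag; and for every vertex, the bags containing it form a connected subtree. Here edge (10,5) lies in no bag, so the decomposition is invalid.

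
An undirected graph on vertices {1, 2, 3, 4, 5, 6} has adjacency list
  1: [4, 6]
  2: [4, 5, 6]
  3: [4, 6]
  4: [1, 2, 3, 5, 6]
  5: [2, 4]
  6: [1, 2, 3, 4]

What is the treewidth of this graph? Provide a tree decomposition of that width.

Treewidth 2.
One optimal decomposition is:
Bags: B1 = {3, 4, 6}  B2 = {2, 4, 6}  B3 = {2, 4, 5}  B4 = {1, 4, 6}
Tree: B1–B2, B2–B3, B1–B4

Each bag holds 3 vertices, so the decomposition has width 2, which upper-bounds the treewidth. On the other hand G contains the 3-clique {2, 4, 5}. A clique must lie in a single bag of any decomposition, so no decomposition can have width below 2. Therefore the treewidth is 2.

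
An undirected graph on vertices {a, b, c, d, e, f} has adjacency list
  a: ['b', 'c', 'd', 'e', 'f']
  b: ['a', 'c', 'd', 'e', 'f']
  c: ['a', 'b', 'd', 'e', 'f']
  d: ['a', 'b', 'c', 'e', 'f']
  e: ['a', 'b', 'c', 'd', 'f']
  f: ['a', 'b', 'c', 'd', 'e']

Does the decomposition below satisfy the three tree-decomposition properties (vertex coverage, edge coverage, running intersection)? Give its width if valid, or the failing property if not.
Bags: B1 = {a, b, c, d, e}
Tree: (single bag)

No — vertex f appears in no bag.

A tree decomposition must satisfy three properties: every vertex lies in some bag; for every edge, both endpoints lie together in some bag; and for every vertex, the bags containing it form a connected subtree. Here vertex f appears in no bag, so the decomposition is invalid.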